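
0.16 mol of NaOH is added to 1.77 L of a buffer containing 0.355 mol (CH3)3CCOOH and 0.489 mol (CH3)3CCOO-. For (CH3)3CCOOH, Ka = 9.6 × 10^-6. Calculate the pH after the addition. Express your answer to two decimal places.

pH = 5.54

OH- converts (CH3)3CCOOH to (CH3)3CCOO-: (CH3)3CCOOH → 0.195 mol, (CH3)3CCOO- → 0.649 mol.
pKa = −log(9.6 × 10^-6) = 5.018
pH = pKa + log([A⁻]/[HA]) = 5.018 + log(0.649/0.195) = 5.018 +0.522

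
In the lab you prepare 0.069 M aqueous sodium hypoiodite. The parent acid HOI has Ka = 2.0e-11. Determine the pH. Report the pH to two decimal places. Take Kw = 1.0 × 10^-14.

pH = 11.75

OI- is the conjugate base of the weak acid HOI.
Kb = Kw/Ka = 1.0×10^-14 / 2.0 × 10^-11 = 5.00 × 10^-4
Kb = x²/(0.069 − x) = 5.00 × 10^-4
Here C₀/Kb ≈ 138, so the small-x approximation fails. Use the quadratic:
x = [−0.0005 + √(0.0005² + 0.000138)]/2 = 5.63 × 10^-3 M
pOH = −log(5.63 × 10^-3) = 2.25; pH = 14.00 − 2.25 = 11.75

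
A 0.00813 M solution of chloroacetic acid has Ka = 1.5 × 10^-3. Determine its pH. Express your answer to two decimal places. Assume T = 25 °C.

pH = 2.55

ClCH2COOH ⇌ ClCH2COO- + H+
From the ICE table, Ka = [H+]²/(0.00813 − [H+]) = 1.5 × 10^-3.
Here C₀/Ka ≈ 5.42, so the small-[H+] approximation fails. Use the quadratic:
[H+] = (−Ka + √(Ka² + 4·Ka·C₀))/2 = 2.82 × 10^-3 M
pH = −log[H+] = −log(2.82 × 10^-3) = 2.55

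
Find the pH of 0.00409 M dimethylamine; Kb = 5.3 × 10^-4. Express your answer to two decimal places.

pH = 11.09

(CH3)2NH + H2O ⇌ (CH3)2NH2+ + OH-
Kb = [OH-]²/(0.00409 − [OH-]) = 5.3 × 10^-4
Here C₀/Kb ≈ 7.72, so the small-[OH-] approximation fails. Use the quadratic:
[OH-] = (−Kb + √(Kb² + 4·Kb·C₀))/2 = 1.23 × 10^-3 M
pOH = −log(1.23 × 10^-3) = 2.91; pH = 14.00 − 2.91 = 11.09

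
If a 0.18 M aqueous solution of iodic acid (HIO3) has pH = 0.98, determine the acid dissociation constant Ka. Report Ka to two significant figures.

Ka = 1.5 × 10^-1

[H+] = 10^(-0.98) = 1.05 × 10^-1 M
At equilibrium [HA] = 0.18 − 1.05 × 10^-1 = 7.50 × 10^-2 M
Ka = [H+][A-]/[HA] = (1.05 × 10^-1)² / 7.50 × 10^-2 = 1.5 × 10^-1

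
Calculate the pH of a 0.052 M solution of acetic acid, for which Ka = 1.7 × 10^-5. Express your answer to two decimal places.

pH = 3.03

CH3COOH ⇌ CH3COO- + H+
From the ICE table, Ka = x²/(0.052 − x) = 1.7 × 10^-5.
Since Ka ≪ C₀, x ≈ √(Ka·C₀) = 9.40 × 10^-4 M.
Check: 1.8% ionized — well under 5%, approximation valid.
pH = −log[H+] = −log(9.40 × 10^-4) = 3.03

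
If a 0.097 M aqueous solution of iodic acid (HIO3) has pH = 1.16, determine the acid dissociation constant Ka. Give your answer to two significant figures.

Ka = 1.7 × 10^-1

[H+] = 10^(-1.16) = 6.92 × 10^-2 M
At equilibrium [HA] = 0.097 − 6.92 × 10^-2 = 2.78 × 10^-2 M
Ka = [H+][A-]/[HA] = (6.92 × 10^-2)² / 2.78 × 10^-2 = 1.7 × 10^-1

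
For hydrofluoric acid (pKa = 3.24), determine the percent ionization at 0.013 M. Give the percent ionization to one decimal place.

HF ⇌ F- + H+; let x = [H+] at equilibrium.
Ka = 10^(−3.24) = 5.75 × 10^-4
Ka = x²/(C₀ − x); solving the quadratic gives x = 2.46 × 10^-3 M.
% ionization = x/C₀ × 100% = 2.46 × 10^-3/0.013 × 100% = 18.9%

18.9%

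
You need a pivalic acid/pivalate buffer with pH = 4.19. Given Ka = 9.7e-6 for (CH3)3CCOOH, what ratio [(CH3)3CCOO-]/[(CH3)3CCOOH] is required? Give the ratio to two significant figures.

pKa = -log(9.7 × 10^-6) = 5.013
pH = pKa + log(r) ⇒ log(r) = 4.19 − 5.013 = -0.823
r = [(CH3)3CCOO-]/[(CH3)3CCOOH] = 10^(-0.823) = 0.15

ratio = 0.15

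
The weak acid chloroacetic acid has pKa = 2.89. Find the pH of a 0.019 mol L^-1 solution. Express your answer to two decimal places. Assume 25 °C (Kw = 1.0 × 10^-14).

pH = 2.36

ClCH2COOH ⇌ ClCH2COO- + H+
Ka = 10^(−2.89) = 1.29 × 10^-3
From the ICE table, Ka = [H+]²/(0.019 − [H+]) = 1.29 × 10^-3.
The 5% rule fails; solving [H+]² + Ka·[H+] − Ka·C₀ = 0 exactly:
[H+] = [−0.00129 + √(0.00129² + 9.8e-05)]/2 = 4.35 × 10^-3 M
pH = −log(4.35 × 10^-3) = 2.36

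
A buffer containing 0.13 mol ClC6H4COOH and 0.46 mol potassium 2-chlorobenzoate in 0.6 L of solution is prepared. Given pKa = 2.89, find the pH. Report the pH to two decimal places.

pH = 3.44

pH = pKa + log([A⁻]/[HA]) = 2.89 + log(0.46/0.13)
pH = 2.89 + (+0.549) = 3.44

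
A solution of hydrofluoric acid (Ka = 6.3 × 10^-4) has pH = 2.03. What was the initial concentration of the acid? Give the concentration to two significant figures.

[H+] = 10^(-2.03) = 9.33 × 10^-3 M = x
Ka = x²/(C₀ − x) ⇒ C₀ = x + x²/Ka
C₀ = 9.33 × 10^-3 + (9.33 × 10^-3)²/(6.3 × 10^-4) = 1.48 × 10^-1 M

C₀ = 1.5 × 10^-1 M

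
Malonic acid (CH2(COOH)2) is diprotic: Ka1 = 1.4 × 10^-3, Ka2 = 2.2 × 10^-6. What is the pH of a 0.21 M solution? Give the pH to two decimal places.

Ka1 ≫ Ka2, so treat the first dissociation as the only significant source of H+.
Ka1 = x²/(0.21 − x) = 1.4 × 10^-3
Solving the quadratic: x = (−Ka1 + √(Ka1² + 4·Ka1·C₀))/2 = 1.65 × 10^-2 M
pH = −log(1.65 × 10^-2) = 1.78

pH = 1.78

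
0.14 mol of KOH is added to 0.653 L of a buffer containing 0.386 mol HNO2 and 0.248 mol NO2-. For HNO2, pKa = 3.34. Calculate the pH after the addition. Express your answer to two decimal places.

pH = 3.54

OH- converts HNO2 to NO2-: HNO2 → 0.246 mol, NO2- → 0.388 mol.
pH = pKa + log(n_NO2-/n_HNO2) = 3.34 + log(0.388/0.246) = 3.34 + (+0.198)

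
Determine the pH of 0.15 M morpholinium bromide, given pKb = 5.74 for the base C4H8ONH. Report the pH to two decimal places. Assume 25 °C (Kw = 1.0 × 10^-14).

C4H8ONH2+ is the conjugate acid of the weak base C4H8ONH.
Kb = 10^(−5.74) = 1.82 × 10^-6
Ka = Kw/Kb = 1.0×10^-14 / 1.82 × 10^-6 = 5.49 × 10^-9
Ka = x²/(0.15 − x) = 5.49 × 10^-9
Since Ka ≪ C₀, x ≈ √(Ka·C₀) = 2.87 × 10^-5 M.
pH = −log(2.87 × 10^-5) = 4.54

pH = 4.54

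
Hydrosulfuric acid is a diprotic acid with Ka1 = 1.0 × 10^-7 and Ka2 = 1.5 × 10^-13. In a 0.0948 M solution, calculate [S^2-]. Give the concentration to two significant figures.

1.5 × 10^-13 M

First ionization gives [H+] ≈ [HS-] = 9.74 × 10^-5 M.
Second step: Ka2 = [H+][S^2-]/[HS-] ≈ [S^2-] (since [H+] ≈ [HS-]).
So [S^2-] ≈ Ka2.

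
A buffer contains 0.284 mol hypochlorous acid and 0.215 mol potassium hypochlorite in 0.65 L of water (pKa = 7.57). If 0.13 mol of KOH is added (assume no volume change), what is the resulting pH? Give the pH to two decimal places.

After neutralization: n(HOCl) = 0.154 mol, n(OCl-) = 0.345 mol.
Henderson–Hasselbalch with mole ratio 0.345/0.154: pH = 7.57 + (+0.350)

pH = 7.92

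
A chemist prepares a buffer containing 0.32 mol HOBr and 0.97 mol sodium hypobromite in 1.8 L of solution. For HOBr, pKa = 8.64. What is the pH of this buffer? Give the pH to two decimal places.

pH = pKa + log([A⁻]/[HA]) = 8.64 + log(0.97/0.32)
pH = 8.64 + (+0.482) = 9.12

pH = 9.12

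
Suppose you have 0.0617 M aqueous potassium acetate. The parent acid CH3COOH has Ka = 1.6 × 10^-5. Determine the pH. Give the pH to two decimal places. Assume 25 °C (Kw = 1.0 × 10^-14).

pH = 8.79

CH3COO- is the conjugate base of the weak acid CH3COOH.
Kb = Kw/Ka = 1.0×10^-14 / 1.6 × 10^-5 = 6.25 × 10^-10
Kb = x²/(0.0617 − x) = 6.25 × 10^-10
Neglecting x in the denominator: x = √(6.25 × 10^-10 × 0.0617) = 6.21 × 10^-6 M
pOH = −log(6.21 × 10^-6) = 5.21; pH = 14.00 − 5.21 = 8.79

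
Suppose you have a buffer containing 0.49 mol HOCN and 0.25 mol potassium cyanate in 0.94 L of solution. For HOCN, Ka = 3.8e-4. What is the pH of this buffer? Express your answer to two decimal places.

pKa = −log(3.8 × 10^-4) = 3.420
pH = pKa + log([A⁻]/[HA]) = 3.420 + log(0.25/0.49)
pH = 3.420 + (-0.292) = 3.13

pH = 3.13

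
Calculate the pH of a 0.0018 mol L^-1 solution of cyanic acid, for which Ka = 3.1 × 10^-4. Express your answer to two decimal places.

HOCN ⇌ OCN- + H+
Ka = x²/(0.0018 − x) = 3.1 × 10^-4
Here C₀/Ka ≈ 5.81, so the small-x approximation fails. Use the quadratic:
x = (−Ka + √(Ka² + 4·Ka·C₀))/2 = 6.08 × 10^-4 M
pH = −log(6.08 × 10^-4) = 3.22

pH = 3.22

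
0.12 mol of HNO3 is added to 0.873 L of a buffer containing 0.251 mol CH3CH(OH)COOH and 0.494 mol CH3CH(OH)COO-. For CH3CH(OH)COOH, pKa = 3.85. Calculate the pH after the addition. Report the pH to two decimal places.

After neutralization: n(CH3CH(OH)COOH) = 0.371 mol, n(CH3CH(OH)COO-) = 0.374 mol.
pH = pKa + log(n_CH3CH(OH)COO-/n_CH3CH(OH)COOH) = 3.85 + log(0.374/0.371) = 3.85 + (+0.003)

pH = 3.85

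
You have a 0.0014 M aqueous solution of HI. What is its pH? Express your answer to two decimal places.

pH = 2.85

HI is a strong acid and dissociates completely, so [H+] = 0.0014 M.
pH = -log(0.0014) = 2.85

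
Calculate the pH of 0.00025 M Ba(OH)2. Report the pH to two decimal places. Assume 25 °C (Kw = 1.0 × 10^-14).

Ba(OH)2 is a strong base (each formula unit releases 2 OH-); [OH-] = 0.0005 M.
pOH = -log(0.0005) = 3.30
pH = 14.00 - 3.30 = 10.70

pH = 10.70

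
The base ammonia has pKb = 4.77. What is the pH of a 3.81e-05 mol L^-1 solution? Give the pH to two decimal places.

pH = 9.26

NH3 + H2O ⇌ NH4+ + OH-
Kb = 10^(−4.77) = 1.70 × 10^-5
From the ICE table, Kb = [OH-]²/(3.81e-05 − [OH-]) = 1.70 × 10^-5.
The 5% rule fails; solving [OH-]² + Kb·[OH-] − Kb·C₀ = 0 exactly:
[OH-] = [−1.7e-05 + √(1.7e-05² + 2.59e-09)]/2 = 1.83 × 10^-5 M
pOH = −log(1.83 × 10^-5) = 4.74; pH = 14.00 − 4.74 = 9.26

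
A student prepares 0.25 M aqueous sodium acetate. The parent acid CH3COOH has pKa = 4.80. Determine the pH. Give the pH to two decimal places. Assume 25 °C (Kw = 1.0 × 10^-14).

CH3COO- is the conjugate base of the weak acid CH3COOH.
Ka = 10^(−4.80) = 1.58 × 10^-5
Kb = Kw/Ka = 1.0×10^-14 / 1.58 × 10^-5 = 6.33 × 10^-10
Let x = [OH-] at equilibrium. Kb = x²/(0.25 − x).
Since Kb ≪ C₀, x ≈ √(Kb·C₀) = 1.26 × 10^-5 M.
(x/C₀ = 0.005% < 5%, so the approximation holds.)
pOH = 4.90, so pH = 14.00 − pOH = 9.10

pH = 9.10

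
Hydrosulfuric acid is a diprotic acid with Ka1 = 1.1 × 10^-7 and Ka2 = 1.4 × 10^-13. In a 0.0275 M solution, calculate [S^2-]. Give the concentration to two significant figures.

1.4 × 10^-13 M

First ionization gives [H+] ≈ [HS-] = 5.50 × 10^-5 M.
Second step: Ka2 = [H+][S^2-]/[HS-] ≈ [S^2-] (since [H+] ≈ [HS-]).
So [S^2-] ≈ Ka2.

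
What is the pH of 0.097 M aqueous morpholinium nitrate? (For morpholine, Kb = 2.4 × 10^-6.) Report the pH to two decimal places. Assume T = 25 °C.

C4H8ONH2+ is the conjugate acid of the weak base C4H8ONH.
Ka = Kw/Kb = 1.0×10^-14 / 2.4 × 10^-6 = 4.17 × 10^-9
Ka = x²/(0.097 − x) = 4.17 × 10^-9
Assume x ≪ 0.097: x ≈ √(4.17 × 10^-9 × 0.097) = 2.01 × 10^-5 M
pH = −log[H+] = −log(2.01 × 10^-5) = 4.70

pH = 4.70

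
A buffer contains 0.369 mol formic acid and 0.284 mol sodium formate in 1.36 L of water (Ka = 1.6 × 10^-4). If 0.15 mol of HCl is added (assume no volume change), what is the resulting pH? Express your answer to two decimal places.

pH = 3.21

Added H+ converts HCOO- to HCOOH: HCOOH → 0.519 mol, HCOO- → 0.134 mol.
pKa = −log(1.6 × 10^-4) = 3.796
pH = pKa + log([A⁻]/[HA]) = 3.796 + log(0.134/0.519) = 3.796 -0.588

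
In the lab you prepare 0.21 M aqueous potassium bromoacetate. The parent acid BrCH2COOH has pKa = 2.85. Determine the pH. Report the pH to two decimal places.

BrCH2COO- is the conjugate base of the weak acid BrCH2COOH.
Ka = 10^(−2.85) = 1.41 × 10^-3
Kb = Kw/Ka = 1.0×10^-14 / 1.41 × 10^-3 = 7.09 × 10^-12
Kb = [OH-]²/(0.21 − [OH-]) = 7.09 × 10^-12
Neglecting [OH-] in the denominator: [OH-] = √(7.09 × 10^-12 × 0.21) = 1.22 × 10^-6 M
pOH = −log(1.22 × 10^-6) = 5.91; pH = 14.00 − 5.91 = 8.09

pH = 8.09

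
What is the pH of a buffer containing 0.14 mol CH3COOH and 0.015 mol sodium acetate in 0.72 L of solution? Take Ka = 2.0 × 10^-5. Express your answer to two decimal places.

pKa = −log(2.0 × 10^-5) = 4.699
Using pH = pKa + log([base]/[acid]) with [base]/[acid] = 0.015/0.14:
pH = 4.699 + (-0.970) = 3.73

pH = 3.73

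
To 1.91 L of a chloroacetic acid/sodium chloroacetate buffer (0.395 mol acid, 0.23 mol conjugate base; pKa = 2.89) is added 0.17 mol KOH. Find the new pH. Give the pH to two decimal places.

OH- converts ClCH2COOH to ClCH2COO-: ClCH2COOH → 0.225 mol, ClCH2COO- → 0.4 mol.
pH = pKa + log(n_ClCH2COO-/n_ClCH2COOH) = 2.89 + log(0.4/0.225) = 2.89 + (+0.250)

pH = 3.14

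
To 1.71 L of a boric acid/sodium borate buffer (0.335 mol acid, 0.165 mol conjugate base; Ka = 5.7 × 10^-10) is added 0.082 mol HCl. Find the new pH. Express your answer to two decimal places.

Added H+ converts B(OH)4- to B(OH)3: B(OH)3 → 0.417 mol, B(OH)4- → 0.083 mol.
pKa = −log(5.7 × 10^-10) = 9.244
Henderson–Hasselbalch with mole ratio 0.083/0.417: pH = 9.244 + (-0.701)

pH = 8.54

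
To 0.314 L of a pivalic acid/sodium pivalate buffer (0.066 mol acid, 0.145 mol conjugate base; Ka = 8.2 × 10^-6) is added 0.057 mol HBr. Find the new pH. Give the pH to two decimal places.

pH = 4.94

After neutralization: n((CH3)3CCOOH) = 0.123 mol, n((CH3)3CCOO-) = 0.088 mol.
pKa = −log(8.2 × 10^-6) = 5.086
pH = pKa + log(n_(CH3)3CCOO-/n_(CH3)3CCOOH) = 5.086 + log(0.088/0.123) = 5.086 + (-0.145)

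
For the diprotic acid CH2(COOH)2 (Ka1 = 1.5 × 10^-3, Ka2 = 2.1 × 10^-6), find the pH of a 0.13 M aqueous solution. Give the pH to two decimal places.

Ka1 ≫ Ka2, so treat the first dissociation as the only significant source of H+.
Ka1 = x²/(0.13 − x) = 1.5 × 10^-3
Solving the quadratic: x = (−Ka1 + √(Ka1² + 4·Ka1·C₀))/2 = 1.32 × 10^-2 M
pH = −log(1.32 × 10^-2) = 1.88

pH = 1.88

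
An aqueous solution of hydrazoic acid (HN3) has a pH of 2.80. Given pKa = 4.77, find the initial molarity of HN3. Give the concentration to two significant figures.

C₀ = 1.5 × 10^-1 M

[H+] = 10^(-2.80) = 1.58 × 10^-3 M = x
Ka = 10^(−4.77) = 1.70 × 10^-5
Ka = x²/(C₀ − x) ⇒ C₀ = x + x²/Ka
C₀ = 1.58 × 10^-3 + (1.58 × 10^-3)²/(1.70 × 10^-5) = 1.48 × 10^-1 M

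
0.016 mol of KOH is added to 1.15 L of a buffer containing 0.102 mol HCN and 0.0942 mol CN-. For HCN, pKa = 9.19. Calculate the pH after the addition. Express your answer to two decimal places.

pH = 9.30

OH- converts HCN to CN-: HCN → 0.086 mol, CN- → 0.11 mol.
Henderson–Hasselbalch with mole ratio 0.11/0.086: pH = 9.19 + (+0.107)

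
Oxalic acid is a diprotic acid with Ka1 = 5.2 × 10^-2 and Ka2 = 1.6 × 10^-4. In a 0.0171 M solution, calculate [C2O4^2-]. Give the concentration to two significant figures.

First ionization gives [H+] ≈ [HC2O4-] = 1.36 × 10^-2 M.
Second step: Ka2 = [H+][C2O4^2-]/[HC2O4-] ≈ [C2O4^2-] (since [H+] ≈ [HC2O4-]).
So [C2O4^2-] ≈ Ka2.

1.6 × 10^-4 M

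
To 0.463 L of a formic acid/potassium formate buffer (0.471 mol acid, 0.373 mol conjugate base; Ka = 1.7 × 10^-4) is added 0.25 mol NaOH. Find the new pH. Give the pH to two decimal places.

OH- converts HCOOH to HCOO-: HCOOH → 0.221 mol, HCOO- → 0.623 mol.
pKa = −log(1.7 × 10^-4) = 3.770
pH = pKa + log(n_HCOO-/n_HCOOH) = 3.770 + log(0.623/0.221) = 3.770 + (+0.450)

pH = 4.22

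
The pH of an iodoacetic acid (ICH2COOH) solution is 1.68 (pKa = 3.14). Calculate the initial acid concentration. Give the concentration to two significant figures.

[H+] = 10^(-1.68) = 2.09 × 10^-2 M = x
Ka = 10^(−3.14) = 7.24 × 10^-4
Ka = x²/(C₀ − x) ⇒ C₀ = x + x²/Ka
C₀ = 2.09 × 10^-2 + (2.09 × 10^-2)²/(7.24 × 10^-4) = 6.24 × 10^-1 M

C₀ = 6.2 × 10^-1 M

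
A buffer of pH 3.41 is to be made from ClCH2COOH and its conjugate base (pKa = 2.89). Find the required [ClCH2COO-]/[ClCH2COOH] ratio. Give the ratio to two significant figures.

pH = pKa + log(r) ⇒ log(r) = 3.41 − 2.89 = +0.52
r = [ClCH2COO-]/[ClCH2COOH] = 10^(+0.52) = 3.31

ratio = 3.3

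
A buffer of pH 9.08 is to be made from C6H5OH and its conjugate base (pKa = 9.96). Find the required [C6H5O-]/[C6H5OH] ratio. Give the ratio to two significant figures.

pH = pKa + log(r) ⇒ log(r) = 9.08 − 9.96 = -0.88
r = [C6H5O-]/[C6H5OH] = 10^(-0.88) = 0.132

ratio = 0.13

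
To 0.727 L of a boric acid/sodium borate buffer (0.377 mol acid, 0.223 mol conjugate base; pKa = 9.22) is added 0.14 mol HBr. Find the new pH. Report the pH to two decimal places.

After neutralization: n(B(OH)3) = 0.517 mol, n(B(OH)4-) = 0.083 mol.
pH = pKa + log(n_B(OH)4-/n_B(OH)3) = 9.22 + log(0.083/0.517) = 9.22 + (-0.794)

pH = 8.43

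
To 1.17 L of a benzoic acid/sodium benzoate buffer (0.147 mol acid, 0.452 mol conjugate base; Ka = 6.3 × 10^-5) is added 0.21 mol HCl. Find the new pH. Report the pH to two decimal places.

After neutralization: n(C6H5COOH) = 0.357 mol, n(C6H5COO-) = 0.242 mol.
pKa = −log(6.3 × 10^-5) = 4.201
pH = pKa + log([A⁻]/[HA]) = 4.201 + log(0.242/0.357) = 4.201 -0.169

pH = 4.03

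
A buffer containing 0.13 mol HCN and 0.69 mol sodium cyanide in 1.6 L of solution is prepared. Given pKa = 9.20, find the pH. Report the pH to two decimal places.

Henderson–Hasselbalch: pH = pKa + log([CN-]/[HCN]) = 9.20 + log(0.69/0.13)
pH = 9.20 + (+0.725) = 9.92

pH = 9.92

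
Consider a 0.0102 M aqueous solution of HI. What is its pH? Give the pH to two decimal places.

pH = 1.99

HI is a strong acid and dissociates completely, so [H+] = 0.0102 M.
pH = -log(0.0102) = 1.99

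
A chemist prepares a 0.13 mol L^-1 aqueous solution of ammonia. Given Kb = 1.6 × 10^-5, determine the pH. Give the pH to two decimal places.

pH = 11.16

NH3 + H2O ⇌ NH4+ + OH-
Kb = [OH-]²/(0.13 − [OH-]) = 1.6 × 10^-5
Neglecting [OH-] in the denominator: [OH-] = √(1.6 × 10^-5 × 0.13) = 1.44 × 10^-3 M
pOH = 2.84, so pH = 14.00 − pOH = 11.16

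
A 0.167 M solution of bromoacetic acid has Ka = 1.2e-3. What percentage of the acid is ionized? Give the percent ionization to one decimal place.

BrCH2COOH ⇌ BrCH2COO- + H+; let x = [H+] at equilibrium.
Solve x² + 0.0012x − 0.0002 = 0 → x = 1.36 × 10^-2 M
Fraction ionized = 1.36 × 10^-2 / 0.167 = 0.0814 → 8.1%

8.1%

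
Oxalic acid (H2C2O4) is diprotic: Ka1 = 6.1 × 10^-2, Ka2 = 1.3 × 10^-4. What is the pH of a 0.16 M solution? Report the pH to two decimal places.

pH = 1.14

Ka1 ≫ Ka2, so treat the first dissociation as the only significant source of H+.
Ka1 = x²/(0.16 − x) = 6.1 × 10^-2
Solving the quadratic: x = (−Ka1 + √(Ka1² + 4·Ka1·C₀))/2 = 7.29 × 10^-2 M
pH = −log(7.29 × 10^-2) = 1.14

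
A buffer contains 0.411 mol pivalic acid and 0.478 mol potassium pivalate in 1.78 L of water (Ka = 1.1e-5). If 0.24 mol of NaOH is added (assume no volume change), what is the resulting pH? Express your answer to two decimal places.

After neutralization: n((CH3)3CCOOH) = 0.171 mol, n((CH3)3CCOO-) = 0.718 mol.
pKa = −log(1.1 × 10^-5) = 4.959
Henderson–Hasselbalch with mole ratio 0.718/0.171: pH = 4.959 + (+0.623)

pH = 5.58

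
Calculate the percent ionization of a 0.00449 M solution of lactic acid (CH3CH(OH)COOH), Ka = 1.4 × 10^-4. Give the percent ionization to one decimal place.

16.2%

CH3CH(OH)COOH ⇌ CH3CH(OH)COO- + H+; let x = [H+] at equilibrium.
Ka = x²/(C₀ − x); solving the quadratic gives x = 7.26 × 10^-4 M.
Fraction ionized = 7.26 × 10^-4 / 0.00449 = 0.1617 → 16.2%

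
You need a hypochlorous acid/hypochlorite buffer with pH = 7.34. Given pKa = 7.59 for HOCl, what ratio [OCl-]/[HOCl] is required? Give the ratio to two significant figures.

ratio = 0.56

pH = pKa + log(r) ⇒ log(r) = 7.34 − 7.59 = -0.25
r = [OCl-]/[HOCl] = 10^(-0.25) = 0.562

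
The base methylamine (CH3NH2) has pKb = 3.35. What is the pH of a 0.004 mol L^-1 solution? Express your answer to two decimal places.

pH = 11.05

CH3NH2 + H2O ⇌ CH3NH3+ + OH-
Kb = 10^(−3.35) = 4.47 × 10^-4
Let x = [OH-] at equilibrium. Kb = x²/(0.004 − x).
x is not negligible relative to C₀; solve x² + 0.000447·x − 1.79e-06 = 0.
x = [−0.000447 + √(0.000447² + 7.15e-06)]/2 = 1.13 × 10^-3 M
pOH = −log(1.13 × 10^-3) = 2.95; pH = 14.00 − 2.95 = 11.05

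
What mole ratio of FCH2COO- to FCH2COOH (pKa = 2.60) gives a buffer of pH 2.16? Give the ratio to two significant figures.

ratio = 0.36

pH = pKa + log(r) ⇒ log(r) = 2.16 − 2.60 = -0.44
r = [FCH2COO-]/[FCH2COOH] = 10^(-0.44) = 0.363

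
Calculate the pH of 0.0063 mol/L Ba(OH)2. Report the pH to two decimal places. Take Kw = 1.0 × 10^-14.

pH = 12.10

Ba(OH)2 is a strong base (each formula unit releases 2 OH-); [OH-] = 0.0126 M.
pOH = -log(0.0126) = 1.90
pH = 14.00 - 1.90 = 12.10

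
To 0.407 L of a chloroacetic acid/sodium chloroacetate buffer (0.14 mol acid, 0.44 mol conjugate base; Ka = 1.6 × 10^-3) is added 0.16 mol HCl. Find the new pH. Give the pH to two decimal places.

pH = 2.77

Added H+ converts ClCH2COO- to ClCH2COOH: ClCH2COOH → 0.3 mol, ClCH2COO- → 0.28 mol.
pKa = −log(1.6 × 10^-3) = 2.796
pH = pKa + log(n_ClCH2COO-/n_ClCH2COOH) = 2.796 + log(0.28/0.3) = 2.796 + (-0.030)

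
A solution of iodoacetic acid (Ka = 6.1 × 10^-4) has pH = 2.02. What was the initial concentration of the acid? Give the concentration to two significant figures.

[H+] = 10^(-2.02) = 9.55 × 10^-3 M = x
Ka = x²/(C₀ − x) ⇒ C₀ = x + x²/Ka
C₀ = 9.55 × 10^-3 + (9.55 × 10^-3)²/(6.1 × 10^-4) = 1.59 × 10^-1 M

C₀ = 1.6 × 10^-1 M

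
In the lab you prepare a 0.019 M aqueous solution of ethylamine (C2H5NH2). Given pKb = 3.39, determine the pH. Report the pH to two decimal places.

pH = 11.41

C2H5NH2 + H2O ⇌ C2H5NH3+ + OH-
Kb = 10^(−3.39) = 4.07 × 10^-4
From the ICE table, Kb = [OH-]²/(0.019 − [OH-]) = 4.07 × 10^-4.
Here C₀/Kb ≈ 46.7, so the small-[OH-] approximation fails. Use the quadratic:
[OH-] = [−0.000407 + √(0.000407² + 3.09e-05)]/2 = 2.58 × 10^-3 M
pOH = 2.59, so pH = 14.00 − pOH = 11.41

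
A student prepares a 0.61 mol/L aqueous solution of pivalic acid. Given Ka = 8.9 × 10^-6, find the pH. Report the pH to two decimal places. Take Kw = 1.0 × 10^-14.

(CH3)3CCOOH ⇌ (CH3)3CCOO- + H+
Ka = [H+]²/(0.61 − [H+]) = 8.9 × 10^-6
Neglecting [H+] in the denominator: [H+] = √(8.9 × 10^-6 × 0.61) = 2.33 × 10^-3 M
Check: 0.38% ionized — well under 5%, approximation valid.
pH = −log[H+] = −log(2.33 × 10^-3) = 2.63

pH = 2.63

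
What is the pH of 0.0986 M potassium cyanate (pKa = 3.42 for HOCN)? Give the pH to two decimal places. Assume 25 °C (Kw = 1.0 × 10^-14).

pH = 8.21

OCN- is the conjugate base of the weak acid HOCN.
Ka = 10^(−3.42) = 3.80 × 10^-4
Kb = Kw/Ka = 1.0×10^-14 / 3.80 × 10^-4 = 2.63 × 10^-11
From the ICE table, Kb = x²/(0.0986 − x) = 2.63 × 10^-11.
Assume x ≪ 0.0986: x ≈ √(2.63 × 10^-11 × 0.0986) = 1.61 × 10^-6 M
Check: 0.0016% ionized — well under 5%, approximation valid.
pOH = −log(1.61 × 10^-6) = 5.79; pH = 14.00 − 5.79 = 8.21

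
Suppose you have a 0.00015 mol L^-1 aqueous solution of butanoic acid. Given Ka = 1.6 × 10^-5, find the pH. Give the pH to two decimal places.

pH = 4.38

CH3(CH2)2COOH ⇌ CH3(CH2)2COO- + H+
From the ICE table, Ka = [H+]²/(0.00015 − [H+]) = 1.6 × 10^-5.
Here C₀/Ka ≈ 9.38, so the small-[H+] approximation fails. Use the quadratic:
[H+] = (−Ka + √(Ka² + 4·Ka·C₀))/2 = 4.16 × 10^-5 M
pH = −log(4.16 × 10^-5) = 4.38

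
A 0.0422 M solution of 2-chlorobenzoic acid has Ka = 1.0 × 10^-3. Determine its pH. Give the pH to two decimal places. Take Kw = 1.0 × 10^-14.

pH = 2.22

ClC6H4COOH ⇌ ClC6H4COO- + H+
Ka = [H+]²/(0.0422 − [H+]) = 1.0 × 10^-3
The 5% rule fails; solving [H+]² + Ka·[H+] − Ka·C₀ = 0 exactly:
[H+] = (−Ka + √(Ka² + 4·Ka·C₀))/2 = 6.02 × 10^-3 M
pH = −log(6.02 × 10^-3) = 2.22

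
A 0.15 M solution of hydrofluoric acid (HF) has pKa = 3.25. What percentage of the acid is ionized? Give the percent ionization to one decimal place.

HF ⇌ F- + H+; let x = [H+] at equilibrium.
Ka = 10^(−3.25) = 5.62 × 10^-4
Solve x² + 0.000562x − 8.43e-05 = 0 → x = 8.90 × 10^-3 M
Fraction ionized = 8.90 × 10^-3 / 0.15 = 0.0593 → 5.9%

5.9%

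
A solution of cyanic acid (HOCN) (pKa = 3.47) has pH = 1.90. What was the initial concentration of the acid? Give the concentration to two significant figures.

[H+] = 10^(-1.90) = 1.26 × 10^-2 M = x
Ka = 10^(−3.47) = 3.39 × 10^-4
Ka = x²/(C₀ − x) ⇒ C₀ = x + x²/Ka
C₀ = 1.26 × 10^-2 + (1.26 × 10^-2)²/(3.39 × 10^-4) = 4.81 × 10^-1 M

C₀ = 4.8 × 10^-1 M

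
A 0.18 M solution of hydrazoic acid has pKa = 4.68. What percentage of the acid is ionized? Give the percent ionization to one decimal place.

1.1%

HN3 ⇌ N3- + H+; let x = [H+] at equilibrium.
Ka = 10^(−4.68) = 2.09 × 10^-5
x ≈ √(Ka·C₀) = √(2.09 × 10^-5 × 0.18) = 1.94 × 10^-3 M
Fraction ionized = 1.94 × 10^-3 / 0.18 = 0.0108 → 1.1%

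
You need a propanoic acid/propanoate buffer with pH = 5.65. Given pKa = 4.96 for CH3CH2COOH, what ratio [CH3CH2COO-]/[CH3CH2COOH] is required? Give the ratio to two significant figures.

pH = pKa + log(r) ⇒ log(r) = 5.65 − 4.96 = +0.69
r = [CH3CH2COO-]/[CH3CH2COOH] = 10^(+0.69) = 4.9

ratio = 4.9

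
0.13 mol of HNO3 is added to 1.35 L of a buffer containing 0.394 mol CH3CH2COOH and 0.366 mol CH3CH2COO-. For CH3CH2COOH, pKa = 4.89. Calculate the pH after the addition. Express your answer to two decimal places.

pH = 4.54

Added H+ converts CH3CH2COO- to CH3CH2COOH: CH3CH2COOH → 0.524 mol, CH3CH2COO- → 0.236 mol.
pH = pKa + log(n_CH3CH2COO-/n_CH3CH2COOH) = 4.89 + log(0.236/0.524) = 4.89 + (-0.346)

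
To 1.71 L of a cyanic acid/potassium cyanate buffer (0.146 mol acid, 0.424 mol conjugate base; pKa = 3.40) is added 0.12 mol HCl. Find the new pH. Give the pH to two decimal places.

After neutralization: n(HOCN) = 0.266 mol, n(OCN-) = 0.304 mol.
pH = pKa + log(n_OCN-/n_HOCN) = 3.40 + log(0.304/0.266) = 3.40 + (+0.058)

pH = 3.46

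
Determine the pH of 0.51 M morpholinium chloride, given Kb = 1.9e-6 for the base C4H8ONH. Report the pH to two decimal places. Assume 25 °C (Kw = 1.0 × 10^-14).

pH = 4.29

C4H8ONH2+ is the conjugate acid of the weak base C4H8ONH.
Ka = Kw/Kb = 1.0×10^-14 / 1.9 × 10^-6 = 5.26 × 10^-9
From the ICE table, Ka = [H+]²/(0.51 − [H+]) = 5.26 × 10^-9.
Neglecting [H+] in the denominator: [H+] = √(5.26 × 10^-9 × 0.51) = 5.18 × 10^-5 M
pH = −log[H+] = −log(5.18 × 10^-5) = 4.29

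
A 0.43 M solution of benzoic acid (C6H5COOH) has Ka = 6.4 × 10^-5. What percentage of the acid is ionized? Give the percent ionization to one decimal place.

C6H5COOH ⇌ C6H5COO- + H+; let x = [H+] at equilibrium.
x ≈ √(Ka·C₀) = √(6.4 × 10^-5 × 0.43) = 5.25 × 10^-3 M
% ionization = x/C₀ × 100% = 5.25 × 10^-3/0.43 × 100% = 1.2%

1.2%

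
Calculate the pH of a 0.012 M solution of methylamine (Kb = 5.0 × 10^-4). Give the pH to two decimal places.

pH = 11.34

CH3NH2 + H2O ⇌ CH3NH3+ + OH-
Kb = [OH-]²/(0.012 − [OH-]) = 5.0 × 10^-4
[OH-] is not negligible relative to C₀; solve [OH-]² + 0.0005·[OH-] − 6e-06 = 0.
[OH-] = [−0.0005 + √(0.0005² + 2.4e-05)]/2 = 2.21 × 10^-3 M
pOH = −log(2.21 × 10^-3) = 2.66; pH = 14.00 − 2.66 = 11.34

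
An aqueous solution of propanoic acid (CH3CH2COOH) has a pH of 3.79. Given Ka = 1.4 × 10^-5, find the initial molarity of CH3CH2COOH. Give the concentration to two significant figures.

[H+] = 10^(-3.79) = 1.62 × 10^-4 M = x
Ka = x²/(C₀ − x) ⇒ C₀ = x + x²/Ka
C₀ = 1.62 × 10^-4 + (1.62 × 10^-4)²/(1.4 × 10^-5) = 2.04 × 10^-3 M

C₀ = 2.0 × 10^-3 M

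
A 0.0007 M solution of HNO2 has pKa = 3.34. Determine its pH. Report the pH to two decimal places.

pH = 3.42

HNO2 ⇌ NO2- + H+
Ka = 10^(−3.34) = 4.57 × 10^-4
Ka = x²/(0.0007 − x) = 4.57 × 10^-4
Here C₀/Ka ≈ 1.53, so the small-x approximation fails. Use the quadratic:
x = (−Ka + √(Ka² + 4·Ka·C₀))/2 = 3.82 × 10^-4 M
pH = −log(3.82 × 10^-4) = 3.42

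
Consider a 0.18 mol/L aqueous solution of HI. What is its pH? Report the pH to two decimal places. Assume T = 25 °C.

pH = 0.74

HI is a strong acid and dissociates completely, so [H+] = 0.18 M.
pH = -log(0.18) = 0.74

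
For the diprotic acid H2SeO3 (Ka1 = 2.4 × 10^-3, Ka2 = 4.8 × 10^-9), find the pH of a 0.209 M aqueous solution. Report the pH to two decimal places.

Ka1 ≫ Ka2, so treat the first dissociation as the only significant source of H+.
Ka1 = x²/(0.209 − x) = 2.4 × 10^-3
Solving the quadratic: x = (−Ka1 + √(Ka1² + 4·Ka1·C₀))/2 = 2.12 × 10^-2 M
pH = −log(2.12 × 10^-2) = 1.67

pH = 1.67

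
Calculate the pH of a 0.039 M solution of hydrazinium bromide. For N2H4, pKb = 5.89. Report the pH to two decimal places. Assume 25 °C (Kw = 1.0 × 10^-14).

N2H5+ is the conjugate acid of the weak base N2H4.
Kb = 10^(−5.89) = 1.29 × 10^-6
Ka = Kw/Kb = 1.0×10^-14 / 1.29 × 10^-6 = 7.75 × 10^-9
Ka = [H+]²/(0.039 − [H+]) = 7.75 × 10^-9
Assume [H+] ≪ 0.039: [H+] ≈ √(7.75 × 10^-9 × 0.039) = 1.74 × 10^-5 M
([H+]/C₀ = 0.045% < 5%, so the approximation holds.)
pH = −log(1.74 × 10^-5) = 4.76

pH = 4.76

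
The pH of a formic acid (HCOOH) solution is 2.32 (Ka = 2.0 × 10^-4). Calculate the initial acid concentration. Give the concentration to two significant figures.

C₀ = 1.2 × 10^-1 M

[H+] = 10^(-2.32) = 4.79 × 10^-3 M = x
Ka = x²/(C₀ − x) ⇒ C₀ = x + x²/Ka
C₀ = 4.79 × 10^-3 + (4.79 × 10^-3)²/(2.0 × 10^-4) = 1.20 × 10^-1 M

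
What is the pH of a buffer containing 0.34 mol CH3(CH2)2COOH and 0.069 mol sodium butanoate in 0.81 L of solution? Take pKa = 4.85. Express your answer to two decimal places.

pH = 4.16

pH = pKa + log([A⁻]/[HA]) = 4.85 + log(0.069/0.34)
pH = 4.85 + (-0.693) = 4.16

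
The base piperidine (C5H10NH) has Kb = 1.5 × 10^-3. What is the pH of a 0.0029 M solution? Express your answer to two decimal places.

pH = 11.17

C5H10NH + H2O ⇌ C5H10NH2+ + OH-
Kb = x²/(0.0029 − x) = 1.5 × 10^-3
x is not negligible relative to C₀; solve x² + 0.0015·x − 4.35e-06 = 0.
x = [−0.0015 + √(0.0015² + 1.74e-05)]/2 = 1.47 × 10^-3 M
pOH = −log(1.47 × 10^-3) = 2.83; pH = 14.00 − 2.83 = 11.17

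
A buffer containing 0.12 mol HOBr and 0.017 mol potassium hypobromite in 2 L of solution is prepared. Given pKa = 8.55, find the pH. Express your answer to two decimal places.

Using pH = pKa + log([base]/[acid]) with [base]/[acid] = 0.017/0.12:
pH = 8.55 + (-0.849) = 7.70

pH = 7.70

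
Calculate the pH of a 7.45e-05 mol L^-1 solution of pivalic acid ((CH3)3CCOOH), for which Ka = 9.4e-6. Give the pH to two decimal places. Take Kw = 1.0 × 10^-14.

(CH3)3CCOOH ⇌ (CH3)3CCOO- + H+
Ka = [H+]²/(7.45e-05 − [H+]) = 9.4 × 10^-6
Here C₀/Ka ≈ 7.93, so the small-[H+] approximation fails. Use the quadratic:
[H+] = [−9.4e-06 + √(9.4e-06² + 2.8e-09)]/2 = 2.22 × 10^-5 M
pH = −log(2.22 × 10^-5) = 4.65

pH = 4.65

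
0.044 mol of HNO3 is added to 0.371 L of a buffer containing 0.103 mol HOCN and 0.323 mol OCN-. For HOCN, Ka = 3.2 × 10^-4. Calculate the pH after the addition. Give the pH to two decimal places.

Added H+ converts OCN- to HOCN: HOCN → 0.147 mol, OCN- → 0.279 mol.
pKa = −log(3.2 × 10^-4) = 3.495
Henderson–Hasselbalch with mole ratio 0.279/0.147: pH = 3.495 + (+0.278)

pH = 3.77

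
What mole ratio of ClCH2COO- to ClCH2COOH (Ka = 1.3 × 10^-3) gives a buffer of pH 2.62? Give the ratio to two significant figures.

ratio = 0.54

pKa = -log(1.3 × 10^-3) = 2.886
pH = pKa + log(r) ⇒ log(r) = 2.62 − 2.886 = -0.266
r = [ClCH2COO-]/[ClCH2COOH] = 10^(-0.266) = 0.542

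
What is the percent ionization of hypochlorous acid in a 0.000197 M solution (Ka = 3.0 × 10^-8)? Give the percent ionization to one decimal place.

HOCl ⇌ OCl- + H+; let x = [H+] at equilibrium.
x ≈ √(Ka·C₀) = √(3.0 × 10^-8 × 0.000197) = 2.43 × 10^-6 M
% ionization = x/C₀ × 100% = 2.43 × 10^-6/0.000197 × 100% = 1.2%

1.2%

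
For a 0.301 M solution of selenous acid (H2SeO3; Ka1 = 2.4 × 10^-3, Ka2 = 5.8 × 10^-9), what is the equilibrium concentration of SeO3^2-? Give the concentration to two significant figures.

First ionization gives [H+] ≈ [HSeO3-] = 2.57 × 10^-2 M.
Second step: Ka2 = [H+][SeO3^2-]/[HSeO3-] ≈ [SeO3^2-] (since [H+] ≈ [HSeO3-]).
So [SeO3^2-] ≈ Ka2.

5.8 × 10^-9 M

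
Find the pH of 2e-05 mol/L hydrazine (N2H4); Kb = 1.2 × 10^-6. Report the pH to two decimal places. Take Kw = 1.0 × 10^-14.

pH = 8.64

N2H4 + H2O ⇌ N2H5+ + OH-
Kb = [OH-]²/(2e-05 − [OH-]) = 1.2 × 10^-6
The 5% rule fails; solving [OH-]² + Kb·[OH-] − Kb·C₀ = 0 exactly:
[OH-] = (−Kb + √(Kb² + 4·Kb·C₀))/2 = 4.34 × 10^-6 M
pOH = 5.36, so pH = 14.00 − pOH = 8.64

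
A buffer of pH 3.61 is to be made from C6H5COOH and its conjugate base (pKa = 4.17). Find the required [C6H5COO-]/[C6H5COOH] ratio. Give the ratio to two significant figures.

pH = pKa + log(r) ⇒ log(r) = 3.61 − 4.17 = -0.56
r = [C6H5COO-]/[C6H5COOH] = 10^(-0.56) = 0.275

ratio = 0.28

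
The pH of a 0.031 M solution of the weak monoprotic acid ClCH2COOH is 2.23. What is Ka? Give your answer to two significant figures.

[H+] = 10^(-2.23) = 5.89 × 10^-3 M
At equilibrium [HA] = 0.031 − 5.89 × 10^-3 = 2.51 × 10^-2 M
Ka = [H+][A-]/[HA] = (5.89 × 10^-3)² / 2.51 × 10^-2 = 1.4 × 10^-3

Ka = 1.4 × 10^-3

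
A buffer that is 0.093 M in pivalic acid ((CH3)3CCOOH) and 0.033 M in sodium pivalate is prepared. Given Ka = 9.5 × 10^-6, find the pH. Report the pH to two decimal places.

pKa = −log(9.5 × 10^-6) = 5.022
Using pH = pKa + log([base]/[acid]) with [base]/[acid] = 0.033/0.093:
pH = 5.022 + (-0.450) = 4.57

pH = 4.57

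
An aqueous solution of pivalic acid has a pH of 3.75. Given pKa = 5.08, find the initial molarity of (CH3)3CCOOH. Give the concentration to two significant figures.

C₀ = 4.0 × 10^-3 M

[H+] = 10^(-3.75) = 1.78 × 10^-4 M = x
Ka = 10^(−5.08) = 8.32 × 10^-6
Ka = x²/(C₀ − x) ⇒ C₀ = x + x²/Ka
C₀ = 1.78 × 10^-4 + (1.78 × 10^-4)²/(8.32 × 10^-6) = 3.99 × 10^-3 M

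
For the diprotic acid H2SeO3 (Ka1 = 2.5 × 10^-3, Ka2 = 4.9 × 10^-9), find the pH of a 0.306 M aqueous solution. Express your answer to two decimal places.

pH = 1.58

Since Ka1 ≫ Ka2, the first ionization dominates [H+].
Ka1 = x²/(0.306 − x) = 2.5 × 10^-3
Solving the quadratic: x = (−Ka1 + √(Ka1² + 4·Ka1·C₀))/2 = 2.64 × 10^-2 M
pH = −log(2.64 × 10^-2) = 1.58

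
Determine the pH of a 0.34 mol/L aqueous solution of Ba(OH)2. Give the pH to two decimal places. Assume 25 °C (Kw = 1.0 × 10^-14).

Ba(OH)2 is a strong base (each formula unit releases 2 OH-); [OH-] = 0.68 M.
pOH = -log(0.68) = 0.17
pH = 14.00 - 0.17 = 13.83

pH = 13.83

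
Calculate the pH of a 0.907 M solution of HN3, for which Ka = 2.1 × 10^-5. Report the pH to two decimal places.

pH = 2.36

HN3 ⇌ N3- + H+
From the ICE table, Ka = x²/(0.907 − x) = 2.1 × 10^-5.
Neglecting x in the denominator: x = √(2.1 × 10^-5 × 0.907) = 4.36 × 10^-3 M
(x/C₀ = 0.48% < 5%, so the approximation holds.)
pH = −log[H+] = −log(4.36 × 10^-3) = 2.36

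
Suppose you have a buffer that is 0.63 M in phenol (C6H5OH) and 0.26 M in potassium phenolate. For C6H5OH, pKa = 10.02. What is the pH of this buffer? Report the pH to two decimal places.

pH = 9.64

pH = pKa + log([A⁻]/[HA]) = 10.02 + log(0.26/0.63)
pH = 10.02 + (-0.384) = 9.64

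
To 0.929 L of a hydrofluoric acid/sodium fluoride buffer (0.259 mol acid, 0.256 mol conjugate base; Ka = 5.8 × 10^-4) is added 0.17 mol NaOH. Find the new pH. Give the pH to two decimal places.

After neutralization: n(HF) = 0.089 mol, n(F-) = 0.426 mol.
pKa = −log(5.8 × 10^-4) = 3.237
pH = pKa + log([A⁻]/[HA]) = 3.237 + log(0.426/0.089) = 3.237 +0.680

pH = 3.92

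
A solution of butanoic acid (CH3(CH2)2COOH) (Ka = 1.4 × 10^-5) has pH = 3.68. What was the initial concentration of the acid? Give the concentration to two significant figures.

C₀ = 3.3 × 10^-3 M

[H+] = 10^(-3.68) = 2.09 × 10^-4 M = x
Ka = x²/(C₀ − x) ⇒ C₀ = x + x²/Ka
C₀ = 2.09 × 10^-4 + (2.09 × 10^-4)²/(1.4 × 10^-5) = 3.33 × 10^-3 M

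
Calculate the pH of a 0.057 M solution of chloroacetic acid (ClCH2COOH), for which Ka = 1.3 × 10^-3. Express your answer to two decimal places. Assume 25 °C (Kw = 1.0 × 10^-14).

ClCH2COOH ⇌ ClCH2COO- + H+
From the ICE table, Ka = [H+]²/(0.057 − [H+]) = 1.3 × 10^-3.
Here C₀/Ka ≈ 43.8, so the small-[H+] approximation fails. Use the quadratic:
[H+] = (−Ka + √(Ka² + 4·Ka·C₀))/2 = 7.98 × 10^-3 M
pH = −log[H+] = −log(7.98 × 10^-3) = 2.10

pH = 2.10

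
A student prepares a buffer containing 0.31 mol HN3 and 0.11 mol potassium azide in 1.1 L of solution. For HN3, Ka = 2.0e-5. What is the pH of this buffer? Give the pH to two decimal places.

pKa = −log(2.0 × 10^-5) = 4.699
Henderson–Hasselbalch: pH = pKa + log([N3-]/[HN3]) = 4.699 + log(0.11/0.31)
pH = 4.699 + (-0.450) = 4.25

pH = 4.25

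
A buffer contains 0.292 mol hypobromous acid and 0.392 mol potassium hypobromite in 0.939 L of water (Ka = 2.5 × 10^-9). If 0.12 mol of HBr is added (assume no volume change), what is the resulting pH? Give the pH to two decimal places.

Added H+ converts OBr- to HOBr: HOBr → 0.412 mol, OBr- → 0.272 mol.
pKa = −log(2.5 × 10^-9) = 8.602
Henderson–Hasselbalch with mole ratio 0.272/0.412: pH = 8.602 + (-0.180)

pH = 8.42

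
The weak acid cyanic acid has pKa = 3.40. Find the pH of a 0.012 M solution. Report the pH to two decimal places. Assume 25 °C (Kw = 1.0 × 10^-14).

HOCN ⇌ OCN- + H+
Ka = 10^(−3.40) = 3.98 × 10^-4
Let x = [H+] at equilibrium. Ka = x²/(0.012 − x).
x is not negligible relative to C₀; solve x² + 0.000398·x − 4.78e-06 = 0.
x = [−0.000398 + √(0.000398² + 1.91e-05)]/2 = 2.00 × 10^-3 M
pH = −log(2.00 × 10^-3) = 2.70

pH = 2.70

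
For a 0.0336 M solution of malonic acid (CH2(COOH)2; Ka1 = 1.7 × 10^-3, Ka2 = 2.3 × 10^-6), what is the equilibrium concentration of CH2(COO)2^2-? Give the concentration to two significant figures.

2.3 × 10^-6 M

First ionization gives [H+] ≈ [CH2(COOH)COO-] = 6.76 × 10^-3 M.
Second step: Ka2 = [H+][CH2(COO)2^2-]/[CH2(COOH)COO-] ≈ [CH2(COO)2^2-] (since [H+] ≈ [CH2(COOH)COO-]).
So [CH2(COO)2^2-] ≈ Ka2.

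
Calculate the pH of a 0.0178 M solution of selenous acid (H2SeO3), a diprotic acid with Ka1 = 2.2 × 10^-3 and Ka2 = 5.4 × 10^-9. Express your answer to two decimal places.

Ka1 ≫ Ka2, so treat the first dissociation as the only significant source of H+.
Ka1 = x²/(0.0178 − x) = 2.2 × 10^-3
Solving the quadratic: x = (−Ka1 + √(Ka1² + 4·Ka1·C₀))/2 = 5.25 × 10^-3 M
pH = −log(5.25 × 10^-3) = 2.28

pH = 2.28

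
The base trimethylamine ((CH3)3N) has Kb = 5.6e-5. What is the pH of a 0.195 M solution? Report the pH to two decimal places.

pH = 11.52

(CH3)3N + H2O ⇌ (CH3)3NH+ + OH-
Let x = [OH-] at equilibrium. Kb = x²/(0.195 − x).
Assume x ≪ 0.195: x ≈ √(5.6 × 10^-5 × 0.195) = 3.30 × 10^-3 M
(x/C₀ = 1.7% < 5%, so the approximation holds.)
pOH = −log(3.30 × 10^-3) = 2.48; pH = 14.00 − 2.48 = 11.52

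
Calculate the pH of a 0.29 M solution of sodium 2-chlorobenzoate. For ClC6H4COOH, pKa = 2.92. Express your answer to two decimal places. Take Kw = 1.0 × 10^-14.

ClC6H4COO- is the conjugate base of the weak acid ClC6H4COOH.
Ka = 10^(−2.92) = 1.20 × 10^-3
Kb = Kw/Ka = 1.0×10^-14 / 1.20 × 10^-3 = 8.33 × 10^-12
From the ICE table, Kb = x²/(0.29 − x) = 8.33 × 10^-12.
Assume x ≪ 0.29: x ≈ √(8.33 × 10^-12 × 0.29) = 1.55 × 10^-6 M
(x/C₀ = 0.00054% < 5%, so the approximation holds.)
pOH = 5.81, so pH = 14.00 − pOH = 8.19

pH = 8.19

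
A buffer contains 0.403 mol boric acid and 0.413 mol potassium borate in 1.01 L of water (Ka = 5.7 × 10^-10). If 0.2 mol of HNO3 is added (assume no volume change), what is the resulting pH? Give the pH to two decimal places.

pH = 8.79

Added H+ converts B(OH)4- to B(OH)3: B(OH)3 → 0.603 mol, B(OH)4- → 0.213 mol.
pKa = −log(5.7 × 10^-10) = 9.244
pH = pKa + log(n_B(OH)4-/n_B(OH)3) = 9.244 + log(0.213/0.603) = 9.244 + (-0.452)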